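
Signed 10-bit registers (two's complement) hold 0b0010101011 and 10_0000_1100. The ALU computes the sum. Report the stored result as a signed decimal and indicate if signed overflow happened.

-329; no overflow

0b0010101011 → 0010101011 = 171 (signed)
10_0000_1100 → 1000001100 = -500 (signed)
  0010101011
+ 1000001100
= 1010110111
Result 1010110111: MSB = 1 → 695 − 1024 = -329.
Addends have opposite signs, so signed overflow cannot occur.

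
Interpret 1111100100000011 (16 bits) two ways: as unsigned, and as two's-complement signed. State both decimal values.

unsigned = 63747, signed = -1789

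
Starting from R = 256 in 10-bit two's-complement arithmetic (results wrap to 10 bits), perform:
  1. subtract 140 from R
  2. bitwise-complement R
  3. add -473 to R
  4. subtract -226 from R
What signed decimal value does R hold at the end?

-364

Start: R = 256 = 0100000000.
R = 256 − 140 = 116 = 0001110100
R = NOT 0001110100 = 1110001011 = -117
R = -117 + (-473) = -590; wraps to 434 = 0110110010
R = 434 − (-226) = 660; wraps to -364 = 1010010100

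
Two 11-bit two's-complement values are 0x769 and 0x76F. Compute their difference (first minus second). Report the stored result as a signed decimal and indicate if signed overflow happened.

-6; no overflow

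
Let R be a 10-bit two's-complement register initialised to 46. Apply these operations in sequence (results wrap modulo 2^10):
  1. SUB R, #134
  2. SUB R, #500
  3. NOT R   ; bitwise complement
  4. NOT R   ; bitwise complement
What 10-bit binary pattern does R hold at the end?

Start: R = 46 = 0000101110.
R = 46 − 134 = -88 = 1110101000
R = -88 − 500 = -588; wraps to 436 = 0110110100
R = NOT 0110110100 = 1001001011 = -437
R = NOT 1001001011 = 0110110100 = 436

0110110100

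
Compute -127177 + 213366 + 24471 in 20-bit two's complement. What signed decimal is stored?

110660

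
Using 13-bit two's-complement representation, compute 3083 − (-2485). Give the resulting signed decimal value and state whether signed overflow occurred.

-2624; overflow

3083 → 0110000001011
-2485 → 1011001001011
Subtract via negate-and-add: invert 1011001001011 + 1 = 0100110110101 (i.e. 2485).
  0110000001011
+ 0100110110101
= 1010111000000
Result 1010111000000: MSB = 1 → 5568 − 8192 = -2624.
Both addends (after negating the subtrahend) are non-negative but the stored result is negative: signed overflow. The true value 3083 − (-2485) = 5568 lies outside [-4096, 4095].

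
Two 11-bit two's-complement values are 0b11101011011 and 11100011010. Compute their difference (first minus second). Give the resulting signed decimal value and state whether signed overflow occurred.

0b11101011011 → 11101011011 = -165 (signed)
11100011010 = -230 (signed)
Subtract via negate-and-add: invert 11100011010 + 1 = 00011100110 (i.e. 230).
  11101011011
+ 00011100110
= 00001000001  (discard carry-out 1)
Result 00001000001: MSB = 0 → value 65.
Addends (after negating the subtrahend) have opposite signs, so signed overflow cannot occur.

65; no overflow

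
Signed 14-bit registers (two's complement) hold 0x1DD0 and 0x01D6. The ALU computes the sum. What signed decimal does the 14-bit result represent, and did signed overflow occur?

8102; no overflow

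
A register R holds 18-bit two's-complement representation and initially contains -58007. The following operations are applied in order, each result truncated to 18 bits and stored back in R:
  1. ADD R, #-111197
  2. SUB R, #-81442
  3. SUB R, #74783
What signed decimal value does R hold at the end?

Start: R = -58007 = 110001110101101001.
R = -58007 + (-111197) = -169204; wraps to 92940 = 010110101100001100
R = 92940 − (-81442) = 174382; wraps to -87762 = 101010100100101110
R = -87762 − 74783 = -162545; wraps to 99599 = 011000010100001111

99599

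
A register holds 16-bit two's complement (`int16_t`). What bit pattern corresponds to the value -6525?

|-6525| = 6525 = 0001100101111101 in 16 bits.
Invert the bits: 1110011010000010. Add 1: 1110011010000011.

1110011010000011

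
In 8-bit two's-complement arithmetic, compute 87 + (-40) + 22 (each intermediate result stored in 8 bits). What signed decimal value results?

69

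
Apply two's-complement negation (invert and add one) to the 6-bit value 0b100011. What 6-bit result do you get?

011101

Invert: 011100. Add 1: 011101.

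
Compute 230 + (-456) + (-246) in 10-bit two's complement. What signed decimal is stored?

-472

230 + (-456) = -226 (1100011110)
-226 + (-246) = -472 (1000101000)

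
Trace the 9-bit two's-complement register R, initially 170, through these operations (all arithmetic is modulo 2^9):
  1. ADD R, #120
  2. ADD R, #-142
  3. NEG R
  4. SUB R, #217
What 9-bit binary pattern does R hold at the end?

010010011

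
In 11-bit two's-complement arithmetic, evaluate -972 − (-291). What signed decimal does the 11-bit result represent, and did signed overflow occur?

-681; no overflow

-972 → 10000110100
-291 → 11011011101
Subtract via negate-and-add: invert 11011011101 + 1 = 00100100011 (i.e. 291).
  10000110100
+ 00100100011
= 10101010111
Result 10101010111: MSB = 1 → 1367 − 2048 = -681.
Addends (after negating the subtrahend) have opposite signs, so signed overflow cannot occur.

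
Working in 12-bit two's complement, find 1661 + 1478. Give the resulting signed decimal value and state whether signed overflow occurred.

-957; overflow

1661 → 011001111101
1478 → 010111000110
  011001111101
+ 010111000110
= 110001000011
Result 110001000011: MSB = 1 → 3139 − 4096 = -957.
Both addends are non-negative but the stored result is negative: signed overflow. The true value 1661 + 1478 = 3139 lies outside [-2048, 2047].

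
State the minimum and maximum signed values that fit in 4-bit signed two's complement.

min = -8, max = 7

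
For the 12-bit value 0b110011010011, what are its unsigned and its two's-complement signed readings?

Unsigned: 110011010011 = 3283.
Signed: MSB=1 → 3283 − 4096 = -813.

unsigned = 3283, signed = -813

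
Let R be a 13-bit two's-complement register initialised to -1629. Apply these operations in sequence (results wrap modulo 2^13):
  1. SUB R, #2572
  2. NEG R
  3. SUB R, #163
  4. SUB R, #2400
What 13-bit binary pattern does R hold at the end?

0011001100110

Start: R = -1629 = 1100110100011.
R = -1629 − 2572 = -4201; wraps to 3991 = 0111110010111
R = −(3991) = -3991 = 1000001101001
R = -3991 − 163 = -4154; wraps to 4038 = 0111111000110
R = 4038 − 2400 = 1638 = 0011001100110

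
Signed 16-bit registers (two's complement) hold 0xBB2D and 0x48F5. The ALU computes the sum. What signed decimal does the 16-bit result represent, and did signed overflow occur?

1058; no overflow

0xBB2D = 1011101100101101 = -17619 (signed)
0x48F5 = 0100100011110101 = 18677 (signed)
  1011101100101101
+ 0100100011110101
= 0000010000100010  (discard carry-out 1)
Result 0000010000100010: MSB = 0 → value 1058.
Addends have opposite signs, so signed overflow cannot occur.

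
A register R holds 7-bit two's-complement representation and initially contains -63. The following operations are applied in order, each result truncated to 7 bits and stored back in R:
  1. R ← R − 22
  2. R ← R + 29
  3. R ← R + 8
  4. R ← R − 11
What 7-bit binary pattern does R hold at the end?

1000101

Start: R = -63 = 1000001.
R = -63 − 22 = -85; wraps to 43 = 0101011
R = 43 + 29 = 72; wraps to -56 = 1001000
R = -56 + 8 = -48 = 1010000
R = -48 − 11 = -59 = 1000101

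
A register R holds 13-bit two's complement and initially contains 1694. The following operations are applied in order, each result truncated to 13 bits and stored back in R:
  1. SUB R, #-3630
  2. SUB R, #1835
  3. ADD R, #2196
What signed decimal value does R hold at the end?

-2507

Start: R = 1694 = 0011010011110.
R = 1694 − (-3630) = 5324; wraps to -2868 = 1010011001100
R = -2868 − 1835 = -4703; wraps to 3489 = 0110110100001
R = 3489 + 2196 = 5685; wraps to -2507 = 1011000110101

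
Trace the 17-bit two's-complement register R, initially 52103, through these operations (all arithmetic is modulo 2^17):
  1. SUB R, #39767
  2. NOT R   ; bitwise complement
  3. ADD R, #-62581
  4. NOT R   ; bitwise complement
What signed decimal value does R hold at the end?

Start: R = 52103 = 01100101110000111.
R = 52103 − 39767 = 12336 = 00011000000110000
R = NOT 00011000000110000 = 11100111111001111 = -12337
R = -12337 + (-62581) = -74918; wraps to 56154 = 01101101101011010
R = NOT 01101101101011010 = 10010010010100101 = -56155

-56155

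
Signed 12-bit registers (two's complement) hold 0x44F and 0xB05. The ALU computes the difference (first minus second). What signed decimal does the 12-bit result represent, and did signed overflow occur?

-1718; overflow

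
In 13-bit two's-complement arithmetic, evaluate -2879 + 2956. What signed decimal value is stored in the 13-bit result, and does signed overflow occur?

77; no overflow

-2879 → 1010011000001
2956 → 0101110001100
  1010011000001
+ 0101110001100
= 0000001001101  (discard carry-out 1)
Result 0000001001101: MSB = 0 → value 77.
Addends have opposite signs, so signed overflow cannot occur.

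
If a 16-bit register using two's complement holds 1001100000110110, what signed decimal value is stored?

-26570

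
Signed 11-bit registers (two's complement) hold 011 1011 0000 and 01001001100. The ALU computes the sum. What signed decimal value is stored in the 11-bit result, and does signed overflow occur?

-516; overflow

011 1011 0000 → 01110110000 = 944 (signed)
01001001100 = 588 (signed)
  01110110000
+ 01001001100
= 10111111100
Result 10111111100: MSB = 1 → 1532 − 2048 = -516.
Both addends are non-negative but the stored result is negative: signed overflow. The true value 944 + 588 = 1532 lies outside [-1024, 1023].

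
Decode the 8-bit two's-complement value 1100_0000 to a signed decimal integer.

MSB is 1, so the value is negative.
Invert: 00111111. Add 1: 01000000 = 64. So the value is −64.

-64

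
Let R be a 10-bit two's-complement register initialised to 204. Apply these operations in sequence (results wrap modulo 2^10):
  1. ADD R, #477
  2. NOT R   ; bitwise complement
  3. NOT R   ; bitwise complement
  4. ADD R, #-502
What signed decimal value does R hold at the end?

Start: R = 204 = 0011001100.
R = 204 + 477 = 681; wraps to -343 = 1010101001
R = NOT 1010101001 = 0101010110 = 342
R = NOT 0101010110 = 1010101001 = -343
R = -343 + (-502) = -845; wraps to 179 = 0010110011

179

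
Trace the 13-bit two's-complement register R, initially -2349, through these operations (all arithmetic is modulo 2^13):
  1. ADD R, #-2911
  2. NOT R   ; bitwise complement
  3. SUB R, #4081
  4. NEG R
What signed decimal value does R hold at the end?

Start: R = -2349 = 1011011010011.
R = -2349 + (-2911) = -5260; wraps to 2932 = 0101101110100
R = NOT 0101101110100 = 1010010001011 = -2933
R = -2933 − 4081 = -7014; wraps to 1178 = 0010010011010
R = −(1178) = -1178 = 1101101100110

-1178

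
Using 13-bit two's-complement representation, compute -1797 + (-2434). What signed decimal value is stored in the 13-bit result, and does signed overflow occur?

3961; overflow

-1797 → 1100011111011
-2434 → 1011001111110
  1100011111011
+ 1011001111110
= 0111101111001  (discard carry-out 1)
Result 0111101111001: MSB = 0 → value 3961.
Both addends are negative but the stored result is non-negative: signed overflow. The true value -1797 + (-2434) = -4231 lies outside [-4096, 4095].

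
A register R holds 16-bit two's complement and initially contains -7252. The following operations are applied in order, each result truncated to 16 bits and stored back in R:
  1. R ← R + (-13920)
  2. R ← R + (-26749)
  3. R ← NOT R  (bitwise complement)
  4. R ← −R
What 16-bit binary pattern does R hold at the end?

Start: R = -7252 = 1110001110101100.
R = -7252 + (-13920) = -21172 = 1010110101001100
R = -21172 + (-26749) = -47921; wraps to 17615 = 0100010011001111
R = NOT 0100010011001111 = 1011101100110000 = -17616
R = −(-17616) = 17616 = 0100010011010000

0100010011010000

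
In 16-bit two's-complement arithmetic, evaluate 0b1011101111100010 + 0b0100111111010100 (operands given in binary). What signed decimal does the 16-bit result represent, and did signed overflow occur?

2998; no overflow

0b1011101111100010 → 1011101111100010 = -17438 (signed)
0b0100111111010100 → 0100111111010100 = 20436 (signed)
  1011101111100010
+ 0100111111010100
= 0000101110110110  (discard carry-out 1)
Result 0000101110110110: MSB = 0 → value 2998.
Addends have opposite signs, so signed overflow cannot occur.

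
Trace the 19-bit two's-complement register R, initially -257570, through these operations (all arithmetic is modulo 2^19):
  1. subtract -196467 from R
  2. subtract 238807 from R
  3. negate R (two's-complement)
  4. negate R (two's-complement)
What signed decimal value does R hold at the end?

Start: R = -257570 = 1000001000111011110.
R = -257570 − (-196467) = -61103 = 1110001000101010001
R = -61103 − 238807 = -299910; wraps to 224378 = 0110110110001111010
R = −(224378) = -224378 = 1001001001110000110
R = −(-224378) = 224378 = 0110110110001111010

224378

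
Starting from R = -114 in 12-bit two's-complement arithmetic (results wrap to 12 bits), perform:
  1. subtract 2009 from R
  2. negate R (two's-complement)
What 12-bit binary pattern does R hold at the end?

100001001011

Start: R = -114 = 111110001110.
R = -114 − 2009 = -2123; wraps to 1973 = 011110110101
R = −(1973) = -1973 = 100001001011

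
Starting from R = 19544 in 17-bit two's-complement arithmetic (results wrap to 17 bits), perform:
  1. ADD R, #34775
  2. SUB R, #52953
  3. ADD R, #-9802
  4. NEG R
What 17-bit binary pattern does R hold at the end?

00010000011110100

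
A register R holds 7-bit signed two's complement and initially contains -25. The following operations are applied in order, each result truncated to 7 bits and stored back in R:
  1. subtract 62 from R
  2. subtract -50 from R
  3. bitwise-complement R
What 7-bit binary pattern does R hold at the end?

0100100

Start: R = -25 = 1100111.
R = -25 − 62 = -87; wraps to 41 = 0101001
R = 41 − (-50) = 91; wraps to -37 = 1011011
R = NOT 1011011 = 0100100 = 36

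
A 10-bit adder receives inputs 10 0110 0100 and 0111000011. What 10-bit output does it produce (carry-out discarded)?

0000100111

  1001100100
+ 0111000011
= 0000100111  (discard carry-out 1)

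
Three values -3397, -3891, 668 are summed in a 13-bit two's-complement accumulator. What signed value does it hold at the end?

1572

-3397 + (-3891) = -7288 → wraps to 904 (0001110001000)
904 + 668 = 1572 (0011000100100)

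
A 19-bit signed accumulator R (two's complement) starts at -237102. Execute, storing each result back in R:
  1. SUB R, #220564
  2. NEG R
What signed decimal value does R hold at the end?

-66622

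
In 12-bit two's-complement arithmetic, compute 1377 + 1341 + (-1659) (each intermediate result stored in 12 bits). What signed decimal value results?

1059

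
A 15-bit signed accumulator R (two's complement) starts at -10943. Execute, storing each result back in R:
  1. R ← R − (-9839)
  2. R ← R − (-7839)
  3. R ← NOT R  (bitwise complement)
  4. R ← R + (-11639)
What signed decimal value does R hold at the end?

Start: R = -10943 = 101010101000001.
R = -10943 − (-9839) = -1104 = 111101110110000
R = -1104 − (-7839) = 6735 = 001101001001111
R = NOT 001101001001111 = 110010110110000 = -6736
R = -6736 + (-11639) = -18375; wraps to 14393 = 011100000111001

14393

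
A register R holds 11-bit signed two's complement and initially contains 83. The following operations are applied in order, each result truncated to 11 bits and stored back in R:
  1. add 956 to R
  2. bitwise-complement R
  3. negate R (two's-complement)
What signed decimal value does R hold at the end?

-1008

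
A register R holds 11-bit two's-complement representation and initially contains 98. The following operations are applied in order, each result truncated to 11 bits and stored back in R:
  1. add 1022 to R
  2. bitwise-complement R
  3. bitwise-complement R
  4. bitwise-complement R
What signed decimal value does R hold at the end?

927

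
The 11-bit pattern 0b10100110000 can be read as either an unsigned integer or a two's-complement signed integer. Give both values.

unsigned = 1328, signed = -720

Unsigned: 10100110000 = 1328.
Signed: MSB=1 → 1328 − 2048 = -720.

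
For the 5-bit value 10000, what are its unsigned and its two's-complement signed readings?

Unsigned: 10000 = 16.
Signed: MSB=1 → 16 − 32 = -16.

unsigned = 16, signed = -16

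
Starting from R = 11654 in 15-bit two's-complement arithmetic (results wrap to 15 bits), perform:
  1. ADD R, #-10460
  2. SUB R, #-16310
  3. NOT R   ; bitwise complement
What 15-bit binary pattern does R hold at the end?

011101110011111

Start: R = 11654 = 010110110000110.
R = 11654 + (-10460) = 1194 = 000010010101010
R = 1194 − (-16310) = 17504; wraps to -15264 = 100010001100000
R = NOT 100010001100000 = 011101110011111 = 15263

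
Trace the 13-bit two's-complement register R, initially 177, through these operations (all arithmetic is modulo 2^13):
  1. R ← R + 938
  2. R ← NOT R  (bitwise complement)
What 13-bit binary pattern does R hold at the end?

Start: R = 177 = 0000010110001.
R = 177 + 938 = 1115 = 0010001011011
R = NOT 0010001011011 = 1101110100100 = -1116

1101110100100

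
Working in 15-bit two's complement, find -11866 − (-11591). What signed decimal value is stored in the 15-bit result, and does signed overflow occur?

-11866 → 101000110100110
-11591 → 101001010111001
Subtract via negate-and-add: invert 101001010111001 + 1 = 010110101000111 (i.e. 11591).
  101000110100110
+ 010110101000111
= 111111011101101
Result 111111011101101: MSB = 1 → 32493 − 32768 = -275.
Addends (after negating the subtrahend) have opposite signs, so signed overflow cannot occur.

-275; no overflow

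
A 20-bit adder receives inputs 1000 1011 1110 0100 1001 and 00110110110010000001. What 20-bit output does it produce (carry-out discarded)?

11000010101011001010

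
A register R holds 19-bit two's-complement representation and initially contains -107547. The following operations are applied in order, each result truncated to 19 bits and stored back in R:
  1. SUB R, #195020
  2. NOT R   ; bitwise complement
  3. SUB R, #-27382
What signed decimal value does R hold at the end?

-194340

Start: R = -107547 = 1100101101111100101.
R = -107547 − 195020 = -302567; wraps to 221721 = 0110110001000011001
R = NOT 0110110001000011001 = 1001001110111100110 = -221722
R = -221722 − (-27382) = -194340 = 1010000100011011100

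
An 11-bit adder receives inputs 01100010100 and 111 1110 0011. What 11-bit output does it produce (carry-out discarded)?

  01100010100
+ 11111100011
= 01011110111  (discard carry-out 1)

01011110111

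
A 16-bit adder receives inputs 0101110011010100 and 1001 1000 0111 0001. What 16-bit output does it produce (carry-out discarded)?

  0101110011010100
+ 1001100001110001
= 1111010101000101

1111010101000101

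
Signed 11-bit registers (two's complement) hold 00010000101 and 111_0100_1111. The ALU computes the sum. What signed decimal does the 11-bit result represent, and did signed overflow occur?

-44; no overflow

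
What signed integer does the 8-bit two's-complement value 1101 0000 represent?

-48

MSB is 1, so the value is negative.
Invert: 00101111. Add 1: 00110000 = 48. So the value is −48.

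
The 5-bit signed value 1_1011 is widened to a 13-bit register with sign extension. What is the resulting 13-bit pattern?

1111111111011

MSB of 11011 is 1; replicate it into the new high bits.
11111111|11011 → 1111111111011 (still -5).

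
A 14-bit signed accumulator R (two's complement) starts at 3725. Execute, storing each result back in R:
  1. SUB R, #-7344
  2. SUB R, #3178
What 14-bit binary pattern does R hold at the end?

01111011010011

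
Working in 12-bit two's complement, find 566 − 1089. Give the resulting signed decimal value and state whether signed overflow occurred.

-523; no overflow

566 → 001000110110
1089 → 010001000001
Subtract via negate-and-add: invert 010001000001 + 1 = 101110111111 (i.e. -1089).
  001000110110
+ 101110111111
= 110111110101
Result 110111110101: MSB = 1 → 3573 − 4096 = -523.
Addends (after negating the subtrahend) have opposite signs, so signed overflow cannot occur.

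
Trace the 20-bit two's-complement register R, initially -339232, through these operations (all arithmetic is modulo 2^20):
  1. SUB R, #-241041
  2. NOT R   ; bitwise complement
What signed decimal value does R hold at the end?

Start: R = -339232 = 10101101001011100000.
R = -339232 − (-241041) = -98191 = 11101000000001110001
R = NOT 11101000000001110001 = 00010111111110001110 = 98190

98190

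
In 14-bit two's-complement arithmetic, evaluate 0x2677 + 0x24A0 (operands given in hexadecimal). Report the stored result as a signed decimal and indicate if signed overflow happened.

2839; overflow

0x2677 = 10011001110111 = -6537 (signed)
0x24A0 = 10010010100000 = -7008 (signed)
  10011001110111
+ 10010010100000
= 00101100010111  (discard carry-out 1)
Result 00101100010111: MSB = 0 → value 2839.
Both addends are negative but the stored result is non-negative: signed overflow. The true value -6537 + (-7008) = -13545 lies outside [-8192, 8191].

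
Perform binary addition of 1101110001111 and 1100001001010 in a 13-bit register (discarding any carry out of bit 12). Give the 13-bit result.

  1101110001111
+ 1100001001010
= 1001111011001  (discard carry-out 1)

1001111011001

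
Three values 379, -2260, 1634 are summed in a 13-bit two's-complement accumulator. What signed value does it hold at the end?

379 + (-2260) = -1881 (1100010100111)
-1881 + 1634 = -247 (1111100001001)

-247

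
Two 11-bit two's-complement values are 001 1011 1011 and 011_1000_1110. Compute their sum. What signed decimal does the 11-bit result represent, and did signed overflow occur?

-695; overflow

001 1011 1011 → 00110111011 = 443 (signed)
011_1000_1110 → 01110001110 = 910 (signed)
  00110111011
+ 01110001110
= 10101001001
Result 10101001001: MSB = 1 → 1353 − 2048 = -695.
Both addends are non-negative but the stored result is negative: signed overflow. The true value 443 + 910 = 1353 lies outside [-1024, 1023].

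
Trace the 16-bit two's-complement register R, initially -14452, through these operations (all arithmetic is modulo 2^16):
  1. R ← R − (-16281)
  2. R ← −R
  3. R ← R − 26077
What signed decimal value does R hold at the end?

-27906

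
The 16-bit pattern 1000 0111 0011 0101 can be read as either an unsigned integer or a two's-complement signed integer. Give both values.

unsigned = 34613, signed = -30923

Unsigned: 1000011100110101 = 34613.
Signed: MSB=1 → 34613 − 65536 = -30923.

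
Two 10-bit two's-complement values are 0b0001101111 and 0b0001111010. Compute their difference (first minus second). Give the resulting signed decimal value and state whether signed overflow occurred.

0b0001101111 → 0001101111 = 111 (signed)
0b0001111010 → 0001111010 = 122 (signed)
Subtract via negate-and-add: invert 0001111010 + 1 = 1110000110 (i.e. -122).
  0001101111
+ 1110000110
= 1111110101
Result 1111110101: MSB = 1 → 1013 − 1024 = -11.
Addends (after negating the subtrahend) have opposite signs, so signed overflow cannot occur.

-11; no overflow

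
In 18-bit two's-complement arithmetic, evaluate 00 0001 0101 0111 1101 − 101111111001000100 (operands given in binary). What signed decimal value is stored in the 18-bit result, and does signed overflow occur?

71481; no overflow

00 0001 0101 0111 1101 → 000001010101111101 = 5501 (signed)
101111111001000100 = -65980 (signed)
Subtract via negate-and-add: invert 101111111001000100 + 1 = 010000000110111100 (i.e. 65980).
  000001010101111101
+ 010000000110111100
= 010001011100111001
Result 010001011100111001: MSB = 0 → value 71481.
Both addends (after negating the subtrahend) are non-negative and so is the stored result: no signed overflow.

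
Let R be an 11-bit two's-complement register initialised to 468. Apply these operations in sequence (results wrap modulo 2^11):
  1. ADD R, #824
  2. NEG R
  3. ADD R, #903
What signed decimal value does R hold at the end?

-389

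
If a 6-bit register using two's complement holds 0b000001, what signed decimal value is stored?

MSB is 0, so the value is non-negative: 000001 = 1.

1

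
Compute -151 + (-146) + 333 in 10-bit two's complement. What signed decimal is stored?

-151 + (-146) = -297 (1011010111)
-297 + 333 = 36 (0000100100)

36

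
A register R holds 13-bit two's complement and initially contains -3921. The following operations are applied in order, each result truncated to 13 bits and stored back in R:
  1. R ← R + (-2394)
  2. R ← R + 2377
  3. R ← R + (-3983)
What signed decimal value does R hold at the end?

Start: R = -3921 = 1000010101111.
R = -3921 + (-2394) = -6315; wraps to 1877 = 0011101010101
R = 1877 + 2377 = 4254; wraps to -3938 = 1000010011110
R = -3938 + (-3983) = -7921; wraps to 271 = 0000100001111

271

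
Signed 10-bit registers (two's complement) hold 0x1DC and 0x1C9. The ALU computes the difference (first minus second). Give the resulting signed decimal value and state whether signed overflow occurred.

19; no overflow

0x1DC = 0111011100 = 476 (signed)
0x1C9 = 0111001001 = 457 (signed)
Subtract via negate-and-add: invert 0111001001 + 1 = 1000110111 (i.e. -457).
  0111011100
+ 1000110111
= 0000010011  (discard carry-out 1)
Result 0000010011: MSB = 0 → value 19.
Addends (after negating the subtrahend) have opposite signs, so signed overflow cannot occur.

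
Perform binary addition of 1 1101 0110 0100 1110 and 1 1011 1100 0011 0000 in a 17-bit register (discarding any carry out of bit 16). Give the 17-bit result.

11001001001111110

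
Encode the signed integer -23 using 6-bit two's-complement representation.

|-23| = 23 = 010111 in 6 bits.
Invert the bits: 101000. Add 1: 101001.
Check: 101001 reads as 41 − 64 = -23.

101001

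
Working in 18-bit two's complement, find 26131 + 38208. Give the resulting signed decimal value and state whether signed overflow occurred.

26131 → 000110011000010011
38208 → 001001010101000000
  000110011000010011
+ 001001010101000000
= 001111101101010011
Result 001111101101010011: MSB = 0 → value 64339.
Both addends are non-negative and so is the stored result: no signed overflow.

64339; no overflow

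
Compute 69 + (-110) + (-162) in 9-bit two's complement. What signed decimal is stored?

-203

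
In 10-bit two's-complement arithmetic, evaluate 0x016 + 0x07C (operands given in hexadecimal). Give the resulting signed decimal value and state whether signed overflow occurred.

146; no overflow

0x016 = 0000010110 = 22 (signed)
0x07C = 0001111100 = 124 (signed)
  0000010110
+ 0001111100
= 0010010010
Result 0010010010: MSB = 0 → value 146.
Both addends are non-negative and so is the stored result: no signed overflow.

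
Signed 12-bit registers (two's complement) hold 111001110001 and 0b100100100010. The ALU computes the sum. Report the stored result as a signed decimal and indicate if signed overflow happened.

1939; overflow

111001110001 = -399 (signed)
0b100100100010 → 100100100010 = -1758 (signed)
  111001110001
+ 100100100010
= 011110010011  (discard carry-out 1)
Result 011110010011: MSB = 0 → value 1939.
Both addends are negative but the stored result is non-negative: signed overflow. The true value -399 + (-1758) = -2157 lies outside [-2048, 2047].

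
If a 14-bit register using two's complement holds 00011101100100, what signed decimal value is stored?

MSB is 0, so the value is non-negative: 00011101100100 = 1892.

1892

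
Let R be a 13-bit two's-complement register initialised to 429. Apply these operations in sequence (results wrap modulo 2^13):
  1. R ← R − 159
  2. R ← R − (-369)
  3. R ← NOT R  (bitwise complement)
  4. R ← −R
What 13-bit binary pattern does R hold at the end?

Start: R = 429 = 0000110101101.
R = 429 − 159 = 270 = 0000100001110
R = 270 − (-369) = 639 = 0001001111111
R = NOT 0001001111111 = 1110110000000 = -640
R = −(-640) = 640 = 0001010000000

0001010000000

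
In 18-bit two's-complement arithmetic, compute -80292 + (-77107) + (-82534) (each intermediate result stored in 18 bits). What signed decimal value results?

22211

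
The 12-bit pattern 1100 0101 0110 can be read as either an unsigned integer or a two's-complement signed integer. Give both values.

Unsigned: 110001010110 = 3158.
Signed: MSB=1 → 3158 − 4096 = -938.

unsigned = 3158, signed = -938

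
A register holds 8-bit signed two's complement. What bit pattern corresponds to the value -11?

11110101

|-11| = 11 = 00001011 in 8 bits.
Invert the bits: 11110100. Add 1: 11110101.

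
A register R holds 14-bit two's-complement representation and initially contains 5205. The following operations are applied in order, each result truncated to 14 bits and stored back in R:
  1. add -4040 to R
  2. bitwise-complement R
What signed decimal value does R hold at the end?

Start: R = 5205 = 01010001010101.
R = 5205 + (-4040) = 1165 = 00010010001101
R = NOT 00010010001101 = 11101101110010 = -1166

-1166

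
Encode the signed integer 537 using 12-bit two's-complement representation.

001000011001

537 is non-negative, so write it directly in 12 bits: 001000011001.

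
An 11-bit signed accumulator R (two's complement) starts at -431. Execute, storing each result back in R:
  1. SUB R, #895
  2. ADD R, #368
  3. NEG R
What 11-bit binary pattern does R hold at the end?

01110111110

Start: R = -431 = 11001010001.
R = -431 − 895 = -1326; wraps to 722 = 01011010010
R = 722 + 368 = 1090; wraps to -958 = 10001000010
R = −(-958) = 958 = 01110111110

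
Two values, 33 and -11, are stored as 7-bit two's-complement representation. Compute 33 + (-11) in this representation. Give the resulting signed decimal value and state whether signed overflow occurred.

22; no overflow

33 → 0100001
-11 → 1110101
  0100001
+ 1110101
= 0010110  (discard carry-out 1)
Result 0010110: MSB = 0 → value 22.
Addends have opposite signs, so signed overflow cannot occur.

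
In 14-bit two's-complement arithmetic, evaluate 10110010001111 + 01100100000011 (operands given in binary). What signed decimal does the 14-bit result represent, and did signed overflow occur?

10110010001111 = -4977 (signed)
01100100000011 = 6403 (signed)
  10110010001111
+ 01100100000011
= 00010110010010  (discard carry-out 1)
Result 00010110010010: MSB = 0 → value 1426.
Addends have opposite signs, so signed overflow cannot occur.

1426; no overflow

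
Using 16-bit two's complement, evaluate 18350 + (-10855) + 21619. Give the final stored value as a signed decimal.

18350 + (-10855) = 7495 (0001110101000111)
7495 + 21619 = 29114 (0111000110111010)

29114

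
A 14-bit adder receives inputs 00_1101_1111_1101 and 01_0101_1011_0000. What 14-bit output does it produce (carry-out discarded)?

10001110101101

  00110111111101
+ 01010110110000
= 10001110101101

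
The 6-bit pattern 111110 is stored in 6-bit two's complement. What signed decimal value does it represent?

-2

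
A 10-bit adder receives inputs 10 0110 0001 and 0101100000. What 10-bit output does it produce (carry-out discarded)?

1111000001

  1001100001
+ 0101100000
= 1111000001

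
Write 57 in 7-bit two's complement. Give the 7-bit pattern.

0111001

57 is non-negative, so write it directly in 7 bits: 0111001.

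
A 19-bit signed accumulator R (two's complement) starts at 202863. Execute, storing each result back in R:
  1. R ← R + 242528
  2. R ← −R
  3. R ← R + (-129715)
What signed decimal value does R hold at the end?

Start: R = 202863 = 0110001100001101111.
R = 202863 + 242528 = 445391; wraps to -78897 = 1101100101111001111
R = −(-78897) = 78897 = 0010011010000110001
R = 78897 + (-129715) = -50818 = 1110011100101111110

-50818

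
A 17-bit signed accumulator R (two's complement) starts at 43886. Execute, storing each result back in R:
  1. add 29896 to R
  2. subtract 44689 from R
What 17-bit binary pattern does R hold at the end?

Start: R = 43886 = 01010101101101110.
R = 43886 + 29896 = 73782; wraps to -57290 = 10010000000110110
R = -57290 − 44689 = -101979; wraps to 29093 = 00111000110100101

00111000110100101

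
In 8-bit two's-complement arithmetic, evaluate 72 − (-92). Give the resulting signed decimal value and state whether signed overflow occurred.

-92; overflow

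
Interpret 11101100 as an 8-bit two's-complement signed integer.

MSB is 1, so the value is negative.
Invert: 00010011. Add 1: 00010100 = 20. So the value is −20.

-20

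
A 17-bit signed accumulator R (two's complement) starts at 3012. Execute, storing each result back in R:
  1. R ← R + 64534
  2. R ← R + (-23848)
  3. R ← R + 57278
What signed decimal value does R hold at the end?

Start: R = 3012 = 00000101111000100.
R = 3012 + 64534 = 67546; wraps to -63526 = 10000011111011010
R = -63526 + (-23848) = -87374; wraps to 43698 = 01010101010110010
R = 43698 + 57278 = 100976; wraps to -30096 = 11000101001110000

-30096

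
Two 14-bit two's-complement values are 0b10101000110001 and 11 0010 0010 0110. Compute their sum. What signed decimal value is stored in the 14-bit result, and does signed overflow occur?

0b10101000110001 → 10101000110001 = -5583 (signed)
11 0010 0010 0110 → 11001000100110 = -3546 (signed)
  10101000110001
+ 11001000100110
= 01110001010111  (discard carry-out 1)
Result 01110001010111: MSB = 0 → value 7255.
Both addends are negative but the stored result is non-negative: signed overflow. The true value -5583 + (-3546) = -9129 lies outside [-8192, 8191].

7255; overflow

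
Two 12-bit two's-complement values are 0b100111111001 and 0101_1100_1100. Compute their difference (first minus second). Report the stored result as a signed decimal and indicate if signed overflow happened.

0b100111111001 → 100111111001 = -1543 (signed)
0101_1100_1100 → 010111001100 = 1484 (signed)
Subtract via negate-and-add: invert 010111001100 + 1 = 101000110100 (i.e. -1484).
  100111111001
+ 101000110100
= 010000101101  (discard carry-out 1)
Result 010000101101: MSB = 0 → value 1069.
Both addends (after negating the subtrahend) are negative but the stored result is non-negative: signed overflow. The true value -1543 − 1484 = -3027 lies outside [-2048, 2047].

1069; overflow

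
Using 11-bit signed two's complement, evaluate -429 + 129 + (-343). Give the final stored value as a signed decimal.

-643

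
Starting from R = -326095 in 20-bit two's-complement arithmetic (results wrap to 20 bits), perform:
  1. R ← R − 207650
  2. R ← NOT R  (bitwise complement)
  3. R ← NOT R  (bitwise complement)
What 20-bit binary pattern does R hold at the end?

01111101101100001111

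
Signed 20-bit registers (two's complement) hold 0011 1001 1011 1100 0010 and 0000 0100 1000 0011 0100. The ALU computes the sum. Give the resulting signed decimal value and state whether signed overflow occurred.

0011 1001 1011 1100 0010 → 00111001101111000010 = 236482 (signed)
0000 0100 1000 0011 0100 → 00000100100000110100 = 18484 (signed)
  00111001101111000010
+ 00000100100000110100
= 00111110001111110110
Result 00111110001111110110: MSB = 0 → value 254966.
Both addends are non-negative and so is the stored result: no signed overflow.

254966; no overflow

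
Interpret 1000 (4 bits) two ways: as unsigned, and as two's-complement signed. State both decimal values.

Unsigned: 1000 = 8.
Signed: MSB=1 → 8 − 16 = -8.

unsigned = 8, signed = -8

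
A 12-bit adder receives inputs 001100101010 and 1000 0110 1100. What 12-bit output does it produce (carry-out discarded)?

101110010110

  001100101010
+ 100001101100
= 101110010110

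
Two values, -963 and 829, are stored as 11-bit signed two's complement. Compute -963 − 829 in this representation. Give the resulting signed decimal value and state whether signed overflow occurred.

256; overflow

-963 → 10000111101
829 → 01100111101
Subtract via negate-and-add: invert 01100111101 + 1 = 10011000011 (i.e. -829).
  10000111101
+ 10011000011
= 00100000000  (discard carry-out 1)
Result 00100000000: MSB = 0 → value 256.
Both addends (after negating the subtrahend) are negative but the stored result is non-negative: signed overflow. The true value -963 − 829 = -1792 lies outside [-1024, 1023].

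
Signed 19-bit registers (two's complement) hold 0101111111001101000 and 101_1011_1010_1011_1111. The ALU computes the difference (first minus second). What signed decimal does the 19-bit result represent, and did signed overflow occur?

-179287; overflow

0101111111001101000 = 196200 (signed)
101_1011_1010_1011_1111 → 1011011101010111111 = -148801 (signed)
Subtract via negate-and-add: invert 1011011101010111111 + 1 = 0100100010101000001 (i.e. 148801).
  0101111111001101000
+ 0100100010101000001
= 1010100001110101001
Result 1010100001110101001: MSB = 1 → 345001 − 524288 = -179287.
Both addends (after negating the subtrahend) are non-negative but the stored result is negative: signed overflow. The true value 196200 − (-148801) = 345001 lies outside [-262144, 262143].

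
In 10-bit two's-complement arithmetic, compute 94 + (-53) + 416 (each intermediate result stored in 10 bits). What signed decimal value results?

457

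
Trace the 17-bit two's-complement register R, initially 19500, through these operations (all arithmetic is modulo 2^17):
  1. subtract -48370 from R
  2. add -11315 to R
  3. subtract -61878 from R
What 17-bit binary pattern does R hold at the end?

11100111010100001

Start: R = 19500 = 00100110000101100.
R = 19500 − (-48370) = 67870; wraps to -63202 = 10000100100011110
R = -63202 + (-11315) = -74517; wraps to 56555 = 01101110011101011
R = 56555 − (-61878) = 118433; wraps to -12639 = 11100111010100001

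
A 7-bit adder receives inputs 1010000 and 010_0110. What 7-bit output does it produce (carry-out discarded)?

1110110

  1010000
+ 0100110
= 1110110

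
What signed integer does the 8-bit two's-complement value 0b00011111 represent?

MSB is 0, so the value is non-negative: 00011111 = 31.

31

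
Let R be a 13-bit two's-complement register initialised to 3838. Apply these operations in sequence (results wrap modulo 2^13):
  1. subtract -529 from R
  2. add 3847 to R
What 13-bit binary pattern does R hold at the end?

0000000010110

Start: R = 3838 = 0111011111110.
R = 3838 − (-529) = 4367; wraps to -3825 = 1000100001111
R = -3825 + 3847 = 22 = 0000000010110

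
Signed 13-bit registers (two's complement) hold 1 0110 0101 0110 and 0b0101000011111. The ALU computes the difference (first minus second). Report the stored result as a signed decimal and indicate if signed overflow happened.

1 0110 0101 0110 → 1011001010110 = -2474 (signed)
0b0101000011111 → 0101000011111 = 2591 (signed)
Subtract via negate-and-add: invert 0101000011111 + 1 = 1010111100001 (i.e. -2591).
  1011001010110
+ 1010111100001
= 0110000110111  (discard carry-out 1)
Result 0110000110111: MSB = 0 → value 3127.
Both addends (after negating the subtrahend) are negative but the stored result is non-negative: signed overflow. The true value -2474 − 2591 = -5065 lies outside [-4096, 4095].

3127; overflow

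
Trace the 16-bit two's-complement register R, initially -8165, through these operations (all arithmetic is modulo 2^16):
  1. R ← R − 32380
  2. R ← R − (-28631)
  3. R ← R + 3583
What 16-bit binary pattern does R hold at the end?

Start: R = -8165 = 1110000000011011.
R = -8165 − 32380 = -40545; wraps to 24991 = 0110000110011111
R = 24991 − (-28631) = 53622; wraps to -11914 = 1101000101110110
R = -11914 + 3583 = -8331 = 1101111101110101

1101111101110101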